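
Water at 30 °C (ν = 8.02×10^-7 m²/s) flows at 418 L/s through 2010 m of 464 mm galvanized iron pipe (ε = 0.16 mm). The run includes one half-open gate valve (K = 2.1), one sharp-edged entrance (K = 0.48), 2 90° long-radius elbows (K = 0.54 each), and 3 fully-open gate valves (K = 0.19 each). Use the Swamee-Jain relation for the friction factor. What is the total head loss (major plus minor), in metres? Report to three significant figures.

H_L ≈ 22.8 m

V = 4Q/(πD²) = 2.472 m/s; V²/2g = 0.3115 m
Re = 1.43×10^6, ε/D = 3.45×10^-4 → f = 0.01595 (Swamee-Jain)
Major: h_f = f(L/D)·V²/2g = 0.01595·4332·0.3115 = 21.51 m
Minor: ΣK = 4.23; h_m = ΣK·V²/2g = 1.317 m
Total H_L = 21.51 + 1.317 = 22.83 m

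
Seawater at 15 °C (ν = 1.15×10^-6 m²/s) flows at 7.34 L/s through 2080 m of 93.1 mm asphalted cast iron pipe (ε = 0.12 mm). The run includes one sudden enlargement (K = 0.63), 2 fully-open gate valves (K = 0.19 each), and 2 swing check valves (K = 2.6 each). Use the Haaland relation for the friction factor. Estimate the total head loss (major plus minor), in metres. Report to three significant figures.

H_L ≈ 31.0 m

V = 4Q/(πD²) = 1.078 m/s; V²/2g = 0.05925 m
Re = 8.73×10^4, ε/D = 0.00129 → f = 0.02317 (Haaland)
Major: h_f = f(L/D)·V²/2g = 0.02317·22342·0.05925 = 30.68 m
Minor: ΣK = 6.21; h_m = ΣK·V²/2g = 0.3680 m
Total H_L = 30.68 + 0.3680 = 31.05 m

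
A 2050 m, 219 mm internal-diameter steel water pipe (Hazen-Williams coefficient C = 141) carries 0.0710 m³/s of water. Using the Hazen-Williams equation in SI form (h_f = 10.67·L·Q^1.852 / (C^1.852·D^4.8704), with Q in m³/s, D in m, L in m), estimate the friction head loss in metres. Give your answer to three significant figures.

h_f ≈ 27.8 m

h_f = 10.67·2050·0.0710^1.852 / (141^1.852·0.219^4.8704) = 27.82 m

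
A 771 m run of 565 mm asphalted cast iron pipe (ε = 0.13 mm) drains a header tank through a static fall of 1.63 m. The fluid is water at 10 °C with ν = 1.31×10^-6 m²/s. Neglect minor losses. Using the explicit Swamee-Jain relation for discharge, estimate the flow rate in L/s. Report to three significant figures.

Q ≈ 307 L/s

Swamee-Jain (Type II): Q = -0.965·√(gD⁵h_f/L)·ln[ε/(3.7D) + √(3.17ν²L/(gD³h_f))]
√(gD⁵h_f/L) = √(9.81·0.565⁵·1.63/771) = 0.03456
ε/(3.7D) = 6.22×10^-5; √(3.17ν²L/(gD³h_f)) = 3.81×10^-5
Q = -0.965·0.03456·ln(1.003×10^-4) = 0.3070 m³/s
Check: V = 1.22 m/s, Re = 5.28×10^5, f = 0.01572, h_f = 1.64 m ≈ 1.63 m ✓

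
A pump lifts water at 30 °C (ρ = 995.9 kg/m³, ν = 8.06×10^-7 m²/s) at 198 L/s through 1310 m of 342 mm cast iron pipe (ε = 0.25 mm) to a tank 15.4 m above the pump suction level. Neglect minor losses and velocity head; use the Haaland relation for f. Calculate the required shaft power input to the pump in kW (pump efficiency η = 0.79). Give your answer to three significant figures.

P_shaft ≈ 79.1 kW

V = 4Q/(πD²) = 2.155 m/s; Re = 9.15×10^5; ε/D = 7.31×10^-4; f = 0.01862
h_f = f(L/D)V²/2g = 16.89 m
Total head H = z + h_f = 15.4 + 16.89 = 32.29 m
P_hyd = ρgQH = 995.9·9.81·0.198·32.29 = 62.46 kW
P_shaft = P_hyd/η = 62.46/0.79 = 79.06 kW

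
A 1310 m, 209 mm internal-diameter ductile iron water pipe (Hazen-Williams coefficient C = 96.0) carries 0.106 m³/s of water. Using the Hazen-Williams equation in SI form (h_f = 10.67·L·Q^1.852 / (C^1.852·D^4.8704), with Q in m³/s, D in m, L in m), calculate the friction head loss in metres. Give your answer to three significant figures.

h_f ≈ 95.6 m

h_f = 10.67·1310·0.106^1.852 / (96.0^1.852·0.209^4.8704) = 95.56 m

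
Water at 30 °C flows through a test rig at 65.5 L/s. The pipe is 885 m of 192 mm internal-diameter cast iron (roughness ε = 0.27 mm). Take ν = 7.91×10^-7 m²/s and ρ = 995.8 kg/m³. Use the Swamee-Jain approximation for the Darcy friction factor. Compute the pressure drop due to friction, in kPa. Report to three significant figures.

V = 4Q/(πD²) = 4·0.0655/(π·0.192²) = 2.262 m/s
Re = VD/ν = 2.262·0.192/7.91×10^-7 = 5.49×10^5 → turbulent
ε/D = 0.27/192 = 0.00141
Swamee-Jain: f = 0.02192
h_f = f(L/D)V²/(2g) = 0.02192·(885/0.192)·2.262²/(2·9.81) = 26.35 m
Δp = ρg·h_f = 995.8·9.81·26.35 = 257.4 kPa

Δp ≈ 257 kPa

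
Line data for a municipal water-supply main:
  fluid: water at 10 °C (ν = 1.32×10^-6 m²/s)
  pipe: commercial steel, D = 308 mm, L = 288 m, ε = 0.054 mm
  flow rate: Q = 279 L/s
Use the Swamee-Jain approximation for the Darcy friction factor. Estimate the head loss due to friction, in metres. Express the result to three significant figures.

h_f ≈ 9.77 m

V = 4Q/(πD²) = 4·0.279/(π·0.308²) = 3.745 m/s
Re = VD/ν = 3.745·0.308/1.32×10^-6 = 8.74×10^5 → turbulent
ε/D = 0.054/308 = 1.75×10^-4
Swamee-Jain: f = 0.01462
h_f = f(L/D)V²/(2g) = 0.01462·(288/0.308)·3.745²/(2·9.81) = 9.769 m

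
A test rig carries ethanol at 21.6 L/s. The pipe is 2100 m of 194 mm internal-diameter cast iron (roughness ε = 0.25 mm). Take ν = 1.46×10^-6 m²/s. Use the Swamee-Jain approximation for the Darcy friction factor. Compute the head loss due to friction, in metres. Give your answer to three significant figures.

h_f ≈ 6.88 m

V = 4Q/(πD²) = 4·0.0216/(π·0.194²) = 0.7307 m/s
Re = VD/ν = 0.7307·0.194/1.46×10^-6 = 9.71×10^4 → turbulent
ε/D = 0.25/194 = 0.00129
Swamee-Jain: f = 0.02335
h_f = f(L/D)V²/(2g) = 0.02335·(2100/0.194)·0.7307²/(2·9.81) = 6.880 m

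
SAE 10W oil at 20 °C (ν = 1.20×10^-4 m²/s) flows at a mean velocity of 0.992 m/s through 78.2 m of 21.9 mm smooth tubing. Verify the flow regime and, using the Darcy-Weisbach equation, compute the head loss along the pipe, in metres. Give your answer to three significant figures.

Re = VD/ν = 0.992·0.02190/1.20×10^-4 = 181 → laminar (Re < 2300)
f = 64/Re = 0.3535
h_f = f(L/D)V²/(2g) = 0.3535·(78.2/0.02190)·0.992²/(2·9.81) = 63.31 m

h_f ≈ 63.3 m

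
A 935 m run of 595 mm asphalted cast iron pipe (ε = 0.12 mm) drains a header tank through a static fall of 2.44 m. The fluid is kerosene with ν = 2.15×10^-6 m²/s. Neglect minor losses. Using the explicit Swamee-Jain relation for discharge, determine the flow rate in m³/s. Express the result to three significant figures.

Swamee-Jain (Type II): Q = -0.965·√(gD⁵h_f/L)·ln[ε/(3.7D) + √(3.17ν²L/(gD³h_f))]
√(gD⁵h_f/L) = √(9.81·0.595⁵·2.44/935) = 0.04369
ε/(3.7D) = 5.45×10^-5; √(3.17ν²L/(gD³h_f)) = 5.21×10^-5
Q = -0.965·0.04369·ln(1.066×10^-4) = 0.3856 m³/s
Check: V = 1.39 m/s, Re = 3.84×10^5, f = 0.01591, h_f = 2.45 m ≈ 2.44 m ✓

Q ≈ 0.386 m³/s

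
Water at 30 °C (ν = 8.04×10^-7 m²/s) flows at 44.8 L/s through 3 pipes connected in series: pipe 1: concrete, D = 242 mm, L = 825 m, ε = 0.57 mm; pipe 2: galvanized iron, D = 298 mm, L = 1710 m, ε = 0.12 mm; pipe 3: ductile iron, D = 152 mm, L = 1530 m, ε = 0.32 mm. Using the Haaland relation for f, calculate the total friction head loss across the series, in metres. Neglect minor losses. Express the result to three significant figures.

H ≈ 81.7 m

Pipe 1: V = 0.9740 m/s, Re = 2.93×10^5, ε/D = 0.00236, f = 0.02501, h_1 = f(L/D)V²/2g = 4.122 m
Pipe 2: V = 0.6423 m/s, Re = 2.38×10^5, ε/D = 4.03×10^-4, f = 0.01782, h_2 = f(L/D)V²/2g = 2.150 m
Pipe 3: V = 2.469 m/s, Re = 4.67×10^5, ε/D = 0.00211, f = 0.02412, h_3 = f(L/D)V²/2g = 75.44 m
Series → Q common, losses add: H = Σh = 81.71 m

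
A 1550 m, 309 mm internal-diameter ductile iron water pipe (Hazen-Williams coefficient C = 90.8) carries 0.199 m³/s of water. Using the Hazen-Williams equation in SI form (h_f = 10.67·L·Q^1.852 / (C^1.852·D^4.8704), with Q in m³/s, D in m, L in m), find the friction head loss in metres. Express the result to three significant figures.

h_f ≈ 59.9 m

h_f = 10.67·1550·0.199^1.852 / (90.8^1.852·0.309^4.8704) = 59.94 m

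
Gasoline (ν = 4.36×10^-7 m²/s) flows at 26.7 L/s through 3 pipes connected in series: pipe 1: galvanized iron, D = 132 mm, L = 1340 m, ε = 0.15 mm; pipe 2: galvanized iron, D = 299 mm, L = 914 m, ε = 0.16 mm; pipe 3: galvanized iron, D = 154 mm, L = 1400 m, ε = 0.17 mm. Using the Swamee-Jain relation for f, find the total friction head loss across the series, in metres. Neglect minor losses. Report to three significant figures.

H ≈ 61.3 m

Pipe 1: V = 1.951 m/s, Re = 5.91×10^5, ε/D = 0.00114, f = 0.02084, h_1 = f(L/D)V²/2g = 41.04 m
Pipe 2: V = 0.3803 m/s, Re = 2.61×10^5, ε/D = 5.35×10^-4, f = 0.01871, h_2 = f(L/D)V²/2g = 0.4216 m
Pipe 3: V = 1.433 m/s, Re = 5.06×10^5, ε/D = 0.00110, f = 0.02079, h_3 = f(L/D)V²/2g = 19.79 m
Series → Q common, losses add: H = Σh = 61.26 m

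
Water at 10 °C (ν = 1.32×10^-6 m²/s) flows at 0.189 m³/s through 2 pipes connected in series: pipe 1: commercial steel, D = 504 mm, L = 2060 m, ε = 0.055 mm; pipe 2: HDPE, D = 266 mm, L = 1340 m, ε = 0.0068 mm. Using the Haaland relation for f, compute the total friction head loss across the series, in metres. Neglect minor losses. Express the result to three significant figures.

H ≈ 40.6 m

Pipe 1: V = 0.9474 m/s, Re = 3.62×10^5, ε/D = 1.09×10^-4, f = 0.01493, h_1 = f(L/D)V²/2g = 2.792 m
Pipe 2: V = 3.401 m/s, Re = 6.85×10^5, ε/D = 2.56×10^-5, f = 0.01273, h_2 = f(L/D)V²/2g = 37.82 m
Series → Q common, losses add: H = Σh = 40.61 m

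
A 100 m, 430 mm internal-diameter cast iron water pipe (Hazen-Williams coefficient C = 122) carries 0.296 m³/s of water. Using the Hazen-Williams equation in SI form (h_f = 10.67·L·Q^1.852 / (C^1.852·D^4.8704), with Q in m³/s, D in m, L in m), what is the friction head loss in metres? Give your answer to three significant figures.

h_f = 10.67·100·0.296^1.852 / (122^1.852·0.430^4.8704) = 0.9337 m

h_f ≈ 0.934 m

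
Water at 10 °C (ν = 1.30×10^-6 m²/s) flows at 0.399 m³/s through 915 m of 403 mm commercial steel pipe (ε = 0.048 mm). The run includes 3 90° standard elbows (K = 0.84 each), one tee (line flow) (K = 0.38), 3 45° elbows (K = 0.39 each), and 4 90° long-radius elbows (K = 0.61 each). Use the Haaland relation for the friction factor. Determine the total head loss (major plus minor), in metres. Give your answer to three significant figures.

H_L ≈ 18.7 m

V = 4Q/(πD²) = 3.128 m/s; V²/2g = 0.4987 m
Re = 9.70×10^5, ε/D = 1.19×10^-4 → f = 0.01363 (Haaland)
Major: h_f = f(L/D)·V²/2g = 0.01363·2270·0.4987 = 15.43 m
Minor: ΣK = 6.51; h_m = ΣK·V²/2g = 3.247 m
Total H_L = 15.43 + 3.247 = 18.68 m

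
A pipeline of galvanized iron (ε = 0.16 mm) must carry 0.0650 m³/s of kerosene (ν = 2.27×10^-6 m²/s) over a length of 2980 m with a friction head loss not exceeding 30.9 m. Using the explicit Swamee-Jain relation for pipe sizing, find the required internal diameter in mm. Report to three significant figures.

D ≈ 237 mm

Swamee-Jain (Type III): D = 0.66·[ε^1.25·(LQ²/(gh_f))^4.75 + ν·Q^9.4·(L/(gh_f))^5.2]^0.04
LQ²/(gh_f) = 0.04154; L/(gh_f) = 9.831
Term 1 = ε^1.25·(…)^4.75 = 4.93×10^-12; Term 2 = ν·Q^9.4·(…)^5.2 = 2.28×10^-12
D = 0.66·(4.93×10^-12 + 2.28×10^-12)^0.04 = 0.2365 m = 237 mm
Check: V = 1.48 m/s, Re = 1.54×10^5, f = 0.02024, h_f = 28.4 m ≈ 30.9 m ✓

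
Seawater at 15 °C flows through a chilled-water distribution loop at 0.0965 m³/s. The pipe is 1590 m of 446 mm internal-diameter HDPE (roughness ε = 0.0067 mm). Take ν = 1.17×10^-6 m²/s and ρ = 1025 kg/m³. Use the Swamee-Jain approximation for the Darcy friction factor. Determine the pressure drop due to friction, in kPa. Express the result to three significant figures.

Δp ≈ 10.6 kPa

V = 4Q/(πD²) = 4·0.0965/(π·0.446²) = 0.6177 m/s
Re = VD/ν = 0.6177·0.446/1.17×10^-6 = 2.35×10^5 → turbulent
ε/D = 0.0067/446 = 1.50×10^-5
Swamee-Jain: f = 0.01520
h_f = f(L/D)V²/(2g) = 0.01520·(1590/0.446)·0.6177²/(2·9.81) = 1.054 m
Δp = ρg·h_f = 1025·9.81·1.054 = 10.60 kPa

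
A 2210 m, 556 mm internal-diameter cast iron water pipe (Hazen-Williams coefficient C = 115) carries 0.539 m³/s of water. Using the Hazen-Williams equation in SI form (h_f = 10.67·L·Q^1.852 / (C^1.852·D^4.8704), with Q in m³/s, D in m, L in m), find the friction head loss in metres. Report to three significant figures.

h_f ≈ 20.0 m

h_f = 10.67·2210·0.539^1.852 / (115^1.852·0.556^4.8704) = 19.98 m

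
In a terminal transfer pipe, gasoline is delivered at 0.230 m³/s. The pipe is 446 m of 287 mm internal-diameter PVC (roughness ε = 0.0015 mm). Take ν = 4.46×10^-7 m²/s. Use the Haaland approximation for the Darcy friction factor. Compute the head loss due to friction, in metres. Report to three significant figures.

h_f ≈ 10.3 m

V = 4Q/(πD²) = 4·0.230/(π·0.287²) = 3.555 m/s
Re = VD/ν = 3.555·0.287/4.46×10^-7 = 2.29×10^6 → turbulent
ε/D = 0.0015/287 = 5.23×10^-6
Haaland: f = 0.01029
h_f = f(L/D)V²/(2g) = 0.01029·(446/0.287)·3.555²/(2·9.81) = 10.30 m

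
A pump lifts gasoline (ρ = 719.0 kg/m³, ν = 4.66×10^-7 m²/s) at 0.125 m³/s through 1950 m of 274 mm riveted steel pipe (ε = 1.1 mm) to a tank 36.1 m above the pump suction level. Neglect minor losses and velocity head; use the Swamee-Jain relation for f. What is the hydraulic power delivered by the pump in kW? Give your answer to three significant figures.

V = 4Q/(πD²) = 2.120 m/s; Re = 1.25×10^6; ε/D = 0.00401; f = 0.02859
h_f = f(L/D)V²/2g = 46.60 m
Total head H = z + h_f = 36.1 + 46.60 = 82.70 m
P_hyd = ρgQH = 719.0·9.81·0.125·82.70 = 72.92 kW

P_hyd ≈ 72.9 kW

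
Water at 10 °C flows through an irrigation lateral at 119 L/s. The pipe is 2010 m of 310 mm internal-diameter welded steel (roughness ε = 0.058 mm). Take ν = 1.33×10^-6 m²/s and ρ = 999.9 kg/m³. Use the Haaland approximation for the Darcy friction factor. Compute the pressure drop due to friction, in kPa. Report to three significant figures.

V = 4Q/(πD²) = 4·0.119/(π·0.310²) = 1.577 m/s
Re = VD/ν = 1.577·0.310/1.33×10^-6 = 3.67×10^5 → turbulent
ε/D = 0.058/310 = 1.87×10^-4
Haaland: f = 0.01561
h_f = f(L/D)V²/(2g) = 0.01561·(2010/0.310)·1.577²/(2·9.81) = 12.83 m
Δp = ρg·h_f = 999.9·9.81·12.83 = 125.8 kPa

Δp ≈ 126 kPa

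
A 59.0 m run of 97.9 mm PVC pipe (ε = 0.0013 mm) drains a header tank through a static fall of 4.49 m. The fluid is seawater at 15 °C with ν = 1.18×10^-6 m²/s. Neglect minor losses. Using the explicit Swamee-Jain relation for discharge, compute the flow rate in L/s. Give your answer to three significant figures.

Swamee-Jain (Type II): Q = -0.965·√(gD⁵h_f/L)·ln[ε/(3.7D) + √(3.17ν²L/(gD³h_f))]
√(gD⁵h_f/L) = √(9.81·0.0979⁵·4.49/59.0) = 0.002591
ε/(3.7D) = 3.59×10^-6; √(3.17ν²L/(gD³h_f)) = 7.94×10^-5
Q = -0.965·0.002591·ln(8.297×10^-5) = 0.02350 m³/s
Check: V = 3.12 m/s, Re = 2.59×10^5, f = 0.01492, h_f = 4.47 m ≈ 4.49 m ✓

Q ≈ 23.5 L/s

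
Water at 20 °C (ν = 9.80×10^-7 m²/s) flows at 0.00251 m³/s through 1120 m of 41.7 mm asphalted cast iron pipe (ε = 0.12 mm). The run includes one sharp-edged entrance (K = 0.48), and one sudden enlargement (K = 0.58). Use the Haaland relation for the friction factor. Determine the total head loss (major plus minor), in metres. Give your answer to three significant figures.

H_L ≈ 127 m

V = 4Q/(πD²) = 1.838 m/s; V²/2g = 0.1722 m
Re = 7.82×10^4, ε/D = 0.00288 → f = 0.02743 (Haaland)
Major: h_f = f(L/D)·V²/2g = 0.02743·26859·0.1722 = 126.8 m
Minor: ΣK = 1.06; h_m = ΣK·V²/2g = 0.1825 m
Total H_L = 126.8 + 0.1825 = 127.0 m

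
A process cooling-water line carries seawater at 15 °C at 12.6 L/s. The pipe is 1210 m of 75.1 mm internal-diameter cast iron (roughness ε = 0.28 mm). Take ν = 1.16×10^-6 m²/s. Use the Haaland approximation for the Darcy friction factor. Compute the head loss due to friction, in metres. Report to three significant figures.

V = 4Q/(πD²) = 4·0.0126/(π·0.0751²) = 2.844 m/s
Re = VD/ν = 2.844·0.0751/1.16×10^-6 = 1.84×10^5 → turbulent
ε/D = 0.28/75.1 = 0.00373
Haaland: f = 0.02846
h_f = f(L/D)V²/(2g) = 0.02846·(1210/0.0751)·2.844²/(2·9.81) = 189.1 m

h_f ≈ 189 m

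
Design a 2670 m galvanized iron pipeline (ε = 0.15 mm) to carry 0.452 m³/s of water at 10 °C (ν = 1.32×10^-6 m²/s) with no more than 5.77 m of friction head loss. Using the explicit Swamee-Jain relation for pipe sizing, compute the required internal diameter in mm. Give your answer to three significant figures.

Swamee-Jain (Type III): D = 0.66·[ε^1.25·(LQ²/(gh_f))^4.75 + ν·Q^9.4·(L/(gh_f))^5.2]^0.04
LQ²/(gh_f) = 9.637; L/(gh_f) = 47.17
Term 1 = ε^1.25·(…)^4.75 = 0.783; Term 2 = ν·Q^9.4·(…)^5.2 = 0.382
D = 0.66·(0.783 + 0.382)^0.04 = 0.6640 m = 664 mm
Check: V = 1.31 m/s, Re = 6.57×10^5, f = 0.01543, h_f = 5.39 m ≈ 5.77 m ✓

D ≈ 664 mm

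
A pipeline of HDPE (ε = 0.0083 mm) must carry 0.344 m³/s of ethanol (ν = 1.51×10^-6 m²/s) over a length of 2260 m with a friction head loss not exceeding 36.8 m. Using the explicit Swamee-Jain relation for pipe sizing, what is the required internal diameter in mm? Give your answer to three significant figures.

D ≈ 380 mm

Swamee-Jain (Type III): D = 0.66·[ε^1.25·(LQ²/(gh_f))^4.75 + ν·Q^9.4·(L/(gh_f))^5.2]^0.04
LQ²/(gh_f) = 0.7408; L/(gh_f) = 6.260
Term 1 = ε^1.25·(…)^4.75 = 1.07×10^-7; Term 2 = ν·Q^9.4·(…)^5.2 = 9.22×10^-7
D = 0.66·(1.07×10^-7 + 9.22×10^-7)^0.04 = 0.3802 m = 380 mm
Check: V = 3.03 m/s, Re = 7.63×10^5, f = 0.01259, h_f = 35.0 m ≈ 36.8 m ✓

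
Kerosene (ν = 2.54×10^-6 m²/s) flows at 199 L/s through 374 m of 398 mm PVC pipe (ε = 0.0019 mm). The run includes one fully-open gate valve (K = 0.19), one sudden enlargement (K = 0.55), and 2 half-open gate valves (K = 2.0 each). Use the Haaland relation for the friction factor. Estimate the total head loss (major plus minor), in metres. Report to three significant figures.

H_L ≈ 2.44 m

V = 4Q/(πD²) = 1.600 m/s; V²/2g = 0.1304 m
Re = 2.51×10^5, ε/D = 4.77×10^-6 → f = 0.01487 (Haaland)
Major: h_f = f(L/D)·V²/2g = 0.01487·939.7·0.1304 = 1.822 m
Minor: ΣK = 4.74; h_m = ΣK·V²/2g = 0.6181 m
Total H_L = 1.822 + 0.6181 = 2.441 m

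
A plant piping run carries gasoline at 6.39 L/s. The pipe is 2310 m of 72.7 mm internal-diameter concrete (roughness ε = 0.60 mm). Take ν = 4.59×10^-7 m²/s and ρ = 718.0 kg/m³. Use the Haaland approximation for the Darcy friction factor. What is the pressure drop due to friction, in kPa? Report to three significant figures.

Δp ≈ 970 kPa

V = 4Q/(πD²) = 4·0.00639/(π·0.0727²) = 1.539 m/s
Re = VD/ν = 1.539·0.0727/4.59×10^-7 = 2.44×10^5 → turbulent
ε/D = 0.60/72.7 = 0.00825
Haaland: f = 0.03589
h_f = f(L/D)V²/(2g) = 0.03589·(2310/0.0727)·1.539²/(2·9.81) = 137.7 m
Δp = ρg·h_f = 718.0·9.81·137.7 = 970.1 kPa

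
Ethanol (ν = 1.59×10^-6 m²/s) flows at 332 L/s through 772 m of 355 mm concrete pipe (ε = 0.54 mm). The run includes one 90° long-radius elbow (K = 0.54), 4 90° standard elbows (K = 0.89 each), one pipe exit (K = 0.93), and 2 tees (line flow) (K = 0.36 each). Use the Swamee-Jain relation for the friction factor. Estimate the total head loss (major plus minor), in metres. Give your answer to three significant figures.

V = 4Q/(πD²) = 3.354 m/s; V²/2g = 0.5734 m
Re = 7.49×10^5, ε/D = 0.00152 → f = 0.02220 (Swamee-Jain)
Major: h_f = f(L/D)·V²/2g = 0.02220·2175·0.5734 = 27.68 m
Minor: ΣK = 5.75; h_m = ΣK·V²/2g = 3.297 m
Total H_L = 27.68 + 3.297 = 30.98 m

H_L ≈ 31.0 m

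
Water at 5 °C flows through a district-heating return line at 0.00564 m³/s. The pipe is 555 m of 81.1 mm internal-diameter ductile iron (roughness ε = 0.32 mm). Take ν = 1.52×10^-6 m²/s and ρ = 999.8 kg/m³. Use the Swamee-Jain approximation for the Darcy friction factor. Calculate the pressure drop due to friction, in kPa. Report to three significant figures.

V = 4Q/(πD²) = 4·0.00564/(π·0.0811²) = 1.092 m/s
Re = VD/ν = 1.092·0.0811/1.52×10^-6 = 5.83×10^4 → turbulent
ε/D = 0.32/81.1 = 0.00395
Swamee-Jain: f = 0.03044
h_f = f(L/D)V²/(2g) = 0.03044·(555/0.0811)·1.092²/(2·9.81) = 12.66 m
Δp = ρg·h_f = 999.8·9.81·12.66 = 124.1 kPa

Δp ≈ 124 kPa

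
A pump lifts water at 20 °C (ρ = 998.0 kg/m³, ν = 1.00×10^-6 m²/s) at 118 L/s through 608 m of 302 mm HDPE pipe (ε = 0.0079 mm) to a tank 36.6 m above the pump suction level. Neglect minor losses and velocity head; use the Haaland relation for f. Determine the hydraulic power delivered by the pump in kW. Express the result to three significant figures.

P_hyd ≈ 46.6 kW

V = 4Q/(πD²) = 1.647 m/s; Re = 4.97×10^5; ε/D = 2.62×10^-5; f = 0.01339
h_f = f(L/D)V²/2g = 3.728 m
Total head H = z + h_f = 36.6 + 3.728 = 40.33 m
P_hyd = ρgQH = 998.0·9.81·0.118·40.33 = 46.59 kW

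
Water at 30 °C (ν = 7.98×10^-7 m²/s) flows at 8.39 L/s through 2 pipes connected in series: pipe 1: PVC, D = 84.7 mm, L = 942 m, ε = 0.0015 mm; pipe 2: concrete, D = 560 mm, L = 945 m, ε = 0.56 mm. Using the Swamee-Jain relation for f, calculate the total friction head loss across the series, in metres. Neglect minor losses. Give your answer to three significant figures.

H ≈ 20.6 m

Pipe 1: V = 1.489 m/s, Re = 1.58×10^5, ε/D = 1.77×10^-5, f = 0.01641, h_1 = f(L/D)V²/2g = 20.63 m
Pipe 2: V = 0.03406 m/s, Re = 2.39×10^4, ε/D = 0.00100, f = 0.02719, h_2 = f(L/D)V²/2g = 0.002714 m
Series → Q common, losses add: H = Σh = 20.63 m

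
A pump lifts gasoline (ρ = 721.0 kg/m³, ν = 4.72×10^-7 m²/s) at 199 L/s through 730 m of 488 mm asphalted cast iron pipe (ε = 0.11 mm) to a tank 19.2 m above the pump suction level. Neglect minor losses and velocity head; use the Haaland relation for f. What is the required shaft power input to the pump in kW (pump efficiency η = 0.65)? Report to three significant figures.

V = 4Q/(πD²) = 1.064 m/s; Re = 1.10×10^6; ε/D = 2.25×10^-4; f = 0.01481
h_f = f(L/D)V²/2g = 1.278 m
Total head H = z + h_f = 19.2 + 1.278 = 20.48 m
P_hyd = ρgQH = 721.0·9.81·0.199·20.48 = 28.82 kW
P_shaft = P_hyd/η = 28.82/0.65 = 44.34 kW

P_shaft ≈ 44.3 kW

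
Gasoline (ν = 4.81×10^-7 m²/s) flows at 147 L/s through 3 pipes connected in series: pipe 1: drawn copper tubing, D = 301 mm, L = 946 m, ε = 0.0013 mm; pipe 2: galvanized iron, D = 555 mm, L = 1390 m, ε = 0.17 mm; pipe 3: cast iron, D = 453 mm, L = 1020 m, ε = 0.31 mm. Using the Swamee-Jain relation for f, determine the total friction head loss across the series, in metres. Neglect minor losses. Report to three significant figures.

Pipe 1: V = 2.066 m/s, Re = 1.29×10^6, ε/D = 4.32×10^-6, f = 0.01125, h_1 = f(L/D)V²/2g = 7.690 m
Pipe 2: V = 0.6076 m/s, Re = 7.01×10^5, ε/D = 3.06×10^-4, f = 0.01609, h_2 = f(L/D)V²/2g = 0.7582 m
Pipe 3: V = 0.9121 m/s, Re = 8.59×10^5, ε/D = 6.84×10^-4, f = 0.01851, h_3 = f(L/D)V²/2g = 1.767 m
Series → Q common, losses add: H = Σh = 10.21 m

H ≈ 10.2 m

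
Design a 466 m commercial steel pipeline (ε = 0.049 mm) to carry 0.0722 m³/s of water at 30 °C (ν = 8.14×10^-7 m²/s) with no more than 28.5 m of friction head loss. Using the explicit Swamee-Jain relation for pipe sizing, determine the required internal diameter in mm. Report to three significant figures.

D ≈ 165 mm

Swamee-Jain (Type III): D = 0.66·[ε^1.25·(LQ²/(gh_f))^4.75 + ν·Q^9.4·(L/(gh_f))^5.2]^0.04
LQ²/(gh_f) = 0.008689; L/(gh_f) = 1.667
Term 1 = ε^1.25·(…)^4.75 = 6.65×10^-16; Term 2 = ν·Q^9.4·(…)^5.2 = 2.16×10^-16
D = 0.66·(6.65×10^-16 + 2.16×10^-16)^0.04 = 0.1649 m = 165 mm
Check: V = 3.38 m/s, Re = 6.85×10^5, f = 0.01603, h_f = 26.4 m ≈ 28.5 m ✓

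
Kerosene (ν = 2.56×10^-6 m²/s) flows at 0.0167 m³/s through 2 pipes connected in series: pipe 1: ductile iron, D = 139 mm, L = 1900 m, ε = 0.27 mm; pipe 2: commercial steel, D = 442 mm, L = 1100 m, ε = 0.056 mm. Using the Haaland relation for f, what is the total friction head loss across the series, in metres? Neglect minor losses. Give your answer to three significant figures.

H ≈ 21.8 m

Pipe 1: V = 1.101 m/s, Re = 5.98×10^4, ε/D = 0.00194, f = 0.02573, h_1 = f(L/D)V²/2g = 21.71 m
Pipe 2: V = 0.1088 m/s, Re = 1.88×10^4, ε/D = 1.27×10^-4, f = 0.02635, h_2 = f(L/D)V²/2g = 0.03960 m
Series → Q common, losses add: H = Σh = 21.75 m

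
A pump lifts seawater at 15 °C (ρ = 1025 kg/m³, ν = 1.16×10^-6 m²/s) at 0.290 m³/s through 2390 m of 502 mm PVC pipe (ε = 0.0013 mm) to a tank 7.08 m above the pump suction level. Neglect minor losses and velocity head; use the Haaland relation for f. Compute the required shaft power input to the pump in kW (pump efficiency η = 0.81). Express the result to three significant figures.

P_shaft ≈ 49.0 kW

V = 4Q/(πD²) = 1.465 m/s; Re = 6.34×10^5; ε/D = 2.59×10^-6; f = 0.01256
h_f = f(L/D)V²/2g = 6.542 m
Total head H = z + h_f = 7.08 + 6.542 = 13.62 m
P_hyd = ρgQH = 1025·9.81·0.290·13.62 = 39.72 kW
P_shaft = P_hyd/η = 39.72/0.81 = 49.04 kW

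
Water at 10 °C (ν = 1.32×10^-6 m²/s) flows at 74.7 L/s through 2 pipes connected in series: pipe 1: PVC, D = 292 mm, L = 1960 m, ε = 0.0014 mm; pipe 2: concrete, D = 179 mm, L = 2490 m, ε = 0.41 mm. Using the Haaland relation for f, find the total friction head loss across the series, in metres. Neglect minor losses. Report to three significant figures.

Pipe 1: V = 1.115 m/s, Re = 2.47×10^5, ε/D = 4.79×10^-6, f = 0.01492, h_1 = f(L/D)V²/2g = 6.350 m
Pipe 2: V = 2.968 m/s, Re = 4.03×10^5, ε/D = 0.00229, f = 0.02470, h_2 = f(L/D)V²/2g = 154.3 m
Series → Q common, losses add: H = Σh = 160.7 m

H ≈ 161 m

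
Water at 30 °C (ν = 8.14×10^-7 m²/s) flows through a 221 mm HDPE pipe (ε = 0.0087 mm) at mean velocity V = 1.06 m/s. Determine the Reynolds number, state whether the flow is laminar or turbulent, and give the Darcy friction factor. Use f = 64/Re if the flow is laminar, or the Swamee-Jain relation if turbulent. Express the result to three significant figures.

Re = VD/ν = 1.060·0.221/8.14×10^-7 = 2.88×10^5
Re > 4000 → turbulent; ε/D = 3.94×10^-5
Swamee-Jain: f = 0.01492

Re ≈ 2.88×10^5; turbulent; f ≈ 0.0149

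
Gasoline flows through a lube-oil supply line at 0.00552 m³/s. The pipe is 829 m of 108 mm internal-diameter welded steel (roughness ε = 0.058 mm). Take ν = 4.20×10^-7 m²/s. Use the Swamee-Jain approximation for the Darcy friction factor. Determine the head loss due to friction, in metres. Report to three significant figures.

h_f ≈ 2.78 m

V = 4Q/(πD²) = 4·0.00552/(π·0.108²) = 0.6026 m/s
Re = VD/ν = 0.6026·0.108/4.20×10^-7 = 1.55×10^5 → turbulent
ε/D = 0.058/108 = 5.37×10^-4
Swamee-Jain: f = 0.01959
h_f = f(L/D)V²/(2g) = 0.01959·(829/0.108)·0.6026²/(2·9.81) = 2.782 m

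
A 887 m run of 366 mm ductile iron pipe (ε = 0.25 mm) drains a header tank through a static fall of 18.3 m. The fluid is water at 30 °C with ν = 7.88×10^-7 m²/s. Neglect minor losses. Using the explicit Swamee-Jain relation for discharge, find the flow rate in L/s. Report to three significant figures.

Q ≈ 300 L/s

Swamee-Jain (Type II): Q = -0.965·√(gD⁵h_f/L)·ln[ε/(3.7D) + √(3.17ν²L/(gD³h_f))]
√(gD⁵h_f/L) = √(9.81·0.366⁵·18.3/887) = 0.03646
ε/(3.7D) = 1.85×10^-4; √(3.17ν²L/(gD³h_f)) = 1.41×10^-5
Q = -0.965·0.03646·ln(1.987×10^-4) = 0.2999 m³/s
Check: V = 2.85 m/s, Re = 1.32×10^6, f = 0.01832, h_f = 18.4 m ≈ 18.3 m ✓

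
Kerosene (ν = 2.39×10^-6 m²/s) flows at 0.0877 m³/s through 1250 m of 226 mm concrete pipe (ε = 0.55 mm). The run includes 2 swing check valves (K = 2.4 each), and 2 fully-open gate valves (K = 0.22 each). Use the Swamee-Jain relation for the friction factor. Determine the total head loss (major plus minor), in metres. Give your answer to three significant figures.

H_L ≈ 35.8 m

V = 4Q/(πD²) = 2.186 m/s; V²/2g = 0.2436 m
Re = 2.07×10^5, ε/D = 0.00243 → f = 0.02562 (Swamee-Jain)
Major: h_f = f(L/D)·V²/2g = 0.02562·5531·0.2436 = 34.52 m
Minor: ΣK = 5.24; h_m = ΣK·V²/2g = 1.276 m
Total H_L = 34.52 + 1.276 = 35.80 m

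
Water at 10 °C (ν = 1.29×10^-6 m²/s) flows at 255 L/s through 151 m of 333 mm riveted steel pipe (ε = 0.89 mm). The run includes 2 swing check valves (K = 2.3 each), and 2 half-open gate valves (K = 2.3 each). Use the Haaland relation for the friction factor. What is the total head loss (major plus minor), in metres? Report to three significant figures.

V = 4Q/(πD²) = 2.928 m/s; V²/2g = 0.4369 m
Re = 7.56×10^5, ε/D = 0.00267 → f = 0.02556 (Haaland)
Major: h_f = f(L/D)·V²/2g = 0.02556·453.5·0.4369 = 5.065 m
Minor: ΣK = 9.20; h_m = ΣK·V²/2g = 4.020 m
Total H_L = 5.065 + 4.020 = 9.085 m

H_L ≈ 9.08 m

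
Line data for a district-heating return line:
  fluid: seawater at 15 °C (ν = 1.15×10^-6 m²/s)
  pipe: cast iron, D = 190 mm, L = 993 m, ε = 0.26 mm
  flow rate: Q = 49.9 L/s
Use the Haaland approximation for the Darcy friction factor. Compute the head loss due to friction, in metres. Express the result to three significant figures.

h_f ≈ 18.1 m

V = 4Q/(πD²) = 4·0.0499/(π·0.190²) = 1.760 m/s
Re = VD/ν = 1.760·0.190/1.15×10^-6 = 2.91×10^5 → turbulent
ε/D = 0.26/190 = 0.00137
Haaland: f = 0.02198
h_f = f(L/D)V²/(2g) = 0.02198·(993/0.190)·1.760²/(2·9.81) = 18.13 m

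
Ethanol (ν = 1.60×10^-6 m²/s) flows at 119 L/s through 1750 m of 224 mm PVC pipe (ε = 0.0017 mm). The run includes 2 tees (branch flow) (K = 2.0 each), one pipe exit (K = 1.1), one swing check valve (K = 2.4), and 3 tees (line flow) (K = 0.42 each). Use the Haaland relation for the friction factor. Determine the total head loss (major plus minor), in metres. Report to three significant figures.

H_L ≈ 53.2 m

V = 4Q/(πD²) = 3.020 m/s; V²/2g = 0.4648 m
Re = 4.23×10^5, ε/D = 7.59×10^-6 → f = 0.01354 (Haaland)
Major: h_f = f(L/D)·V²/2g = 0.01354·7812·0.4648 = 49.16 m
Minor: ΣK = 8.76; h_m = ΣK·V²/2g = 4.071 m
Total H_L = 49.16 + 4.071 = 53.23 m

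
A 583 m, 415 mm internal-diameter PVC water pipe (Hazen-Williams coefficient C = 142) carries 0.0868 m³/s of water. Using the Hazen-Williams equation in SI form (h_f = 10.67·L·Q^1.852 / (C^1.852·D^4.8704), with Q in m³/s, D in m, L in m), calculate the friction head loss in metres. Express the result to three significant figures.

h_f = 10.67·583·0.0868^1.852 / (142^1.852·0.415^4.8704) = 0.5037 m

h_f ≈ 0.504 m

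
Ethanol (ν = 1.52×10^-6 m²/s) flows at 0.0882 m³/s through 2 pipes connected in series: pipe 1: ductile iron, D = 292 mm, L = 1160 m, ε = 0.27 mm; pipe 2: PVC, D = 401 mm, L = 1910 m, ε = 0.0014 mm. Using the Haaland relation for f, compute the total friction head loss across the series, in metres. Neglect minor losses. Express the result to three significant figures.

H ≈ 9.02 m

Pipe 1: V = 1.317 m/s, Re = 2.53×10^5, ε/D = 9.25×10^-4, f = 0.02035, h_1 = f(L/D)V²/2g = 7.149 m
Pipe 2: V = 0.6984 m/s, Re = 1.84×10^5, ε/D = 3.49×10^-6, f = 0.01577, h_2 = f(L/D)V²/2g = 1.867 m
Series → Q common, losses add: H = Σh = 9.016 m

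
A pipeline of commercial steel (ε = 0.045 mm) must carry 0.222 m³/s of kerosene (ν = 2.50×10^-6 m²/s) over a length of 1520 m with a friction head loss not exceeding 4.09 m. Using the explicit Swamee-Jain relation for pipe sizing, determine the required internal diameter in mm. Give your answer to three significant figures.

Swamee-Jain (Type III): D = 0.66·[ε^1.25·(LQ²/(gh_f))^4.75 + ν·Q^9.4·(L/(gh_f))^5.2]^0.04
LQ²/(gh_f) = 1.867; L/(gh_f) = 37.88
Term 1 = ε^1.25·(…)^4.75 = 7.15×10^-5; Term 2 = ν·Q^9.4·(…)^5.2 = 2.89×10^-4
D = 0.66·(7.15×10^-5 + 2.89×10^-4)^0.04 = 0.4807 m = 481 mm
Check: V = 1.22 m/s, Re = 2.35×10^5, f = 0.01593, h_f = 3.84 m ≈ 4.09 m ✓

D ≈ 481 mm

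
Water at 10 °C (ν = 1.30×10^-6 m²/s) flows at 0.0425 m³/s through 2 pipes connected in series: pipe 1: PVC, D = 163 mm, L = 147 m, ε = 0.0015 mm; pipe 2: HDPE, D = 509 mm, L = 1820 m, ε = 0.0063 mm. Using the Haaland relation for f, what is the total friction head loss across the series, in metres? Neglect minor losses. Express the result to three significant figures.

H ≈ 2.98 m

Pipe 1: V = 2.037 m/s, Re = 2.55×10^5, ε/D = 9.20×10^-6, f = 0.01485, h_1 = f(L/D)V²/2g = 2.832 m
Pipe 2: V = 0.2089 m/s, Re = 8.18×10^4, ε/D = 1.24×10^-5, f = 0.01864, h_2 = f(L/D)V²/2g = 0.1482 m
Series → Q common, losses add: H = Σh = 2.980 m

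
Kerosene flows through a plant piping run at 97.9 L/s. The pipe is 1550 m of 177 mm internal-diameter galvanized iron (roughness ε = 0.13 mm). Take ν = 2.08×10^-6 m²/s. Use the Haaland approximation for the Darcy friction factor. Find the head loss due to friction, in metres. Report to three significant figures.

h_f ≈ 136 m

V = 4Q/(πD²) = 4·0.0979/(π·0.177²) = 3.979 m/s
Re = VD/ν = 3.979·0.177/2.08×10^-6 = 3.39×10^5 → turbulent
ε/D = 0.13/177 = 7.34×10^-4
Haaland: f = 0.01921
h_f = f(L/D)V²/(2g) = 0.01921·(1550/0.177)·3.979²/(2·9.81) = 135.7 m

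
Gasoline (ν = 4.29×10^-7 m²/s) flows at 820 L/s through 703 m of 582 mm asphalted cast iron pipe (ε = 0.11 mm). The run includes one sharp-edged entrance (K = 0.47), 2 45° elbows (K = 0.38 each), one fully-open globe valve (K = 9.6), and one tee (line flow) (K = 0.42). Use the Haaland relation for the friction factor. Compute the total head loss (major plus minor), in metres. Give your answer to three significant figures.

H_L ≈ 13.5 m

V = 4Q/(πD²) = 3.082 m/s; V²/2g = 0.4842 m
Re = 4.18×10^6, ε/D = 1.89×10^-4 → f = 0.01383 (Haaland)
Major: h_f = f(L/D)·V²/2g = 0.01383·1208·0.4842 = 8.089 m
Minor: ΣK = 11.2; h_m = ΣK·V²/2g = 5.448 m
Total H_L = 8.089 + 5.448 = 13.54 m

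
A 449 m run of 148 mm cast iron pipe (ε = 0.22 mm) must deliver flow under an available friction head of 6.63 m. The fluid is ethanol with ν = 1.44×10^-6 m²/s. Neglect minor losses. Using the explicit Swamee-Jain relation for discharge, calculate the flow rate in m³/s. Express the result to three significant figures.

Swamee-Jain (Type II): Q = -0.965·√(gD⁵h_f/L)·ln[ε/(3.7D) + √(3.17ν²L/(gD³h_f))]
√(gD⁵h_f/L) = √(9.81·0.148⁵·6.63/449) = 0.003207
ε/(3.7D) = 4.02×10^-4; √(3.17ν²L/(gD³h_f)) = 1.18×10^-4
Q = -0.965·0.003207·ln(5.201×10^-4) = 0.02340 m³/s
Check: V = 1.36 m/s, Re = 1.40×10^5, f = 0.02337, h_f = 6.69 m ≈ 6.63 m ✓

Q ≈ 0.0234 m³/s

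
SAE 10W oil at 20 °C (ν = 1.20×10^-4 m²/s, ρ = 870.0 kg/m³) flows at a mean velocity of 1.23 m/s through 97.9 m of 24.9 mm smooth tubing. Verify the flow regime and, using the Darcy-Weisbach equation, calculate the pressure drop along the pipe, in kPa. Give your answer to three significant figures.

Re = VD/ν = 1.23·0.02490/1.20×10^-4 = 255 → laminar (Re < 2300)
f = 64/Re = 0.2508
h_f = f(L/D)V²/(2g) = 0.2508·(97.9/0.02490)·1.23²/(2·9.81) = 76.02 m
Δp = ρg·h_f = 870.0·9.81·76.02 = 648.8 kPa

Δp ≈ 649 kPa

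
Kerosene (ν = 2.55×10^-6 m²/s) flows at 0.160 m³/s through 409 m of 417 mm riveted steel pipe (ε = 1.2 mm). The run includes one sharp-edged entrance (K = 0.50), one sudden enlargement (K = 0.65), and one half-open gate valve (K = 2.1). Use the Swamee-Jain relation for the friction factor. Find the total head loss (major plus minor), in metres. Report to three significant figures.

V = 4Q/(πD²) = 1.172 m/s; V²/2g = 0.06995 m
Re = 1.92×10^5, ε/D = 0.00288 → f = 0.02677 (Swamee-Jain)
Major: h_f = f(L/D)·V²/2g = 0.02677·980.8·0.06995 = 1.837 m
Minor: ΣK = 3.25; h_m = ΣK·V²/2g = 0.2274 m
Total H_L = 1.837 + 0.2274 = 2.064 m

H_L ≈ 2.06 m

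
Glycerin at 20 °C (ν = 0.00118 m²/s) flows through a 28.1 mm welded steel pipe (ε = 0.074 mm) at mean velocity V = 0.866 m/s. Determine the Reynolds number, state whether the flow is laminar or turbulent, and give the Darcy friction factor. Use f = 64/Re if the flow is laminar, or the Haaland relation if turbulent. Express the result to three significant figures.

Re ≈ 20.6; laminar; f = 64/Re ≈ 3.10

Re = VD/ν = 0.8660·0.0281/0.00118 = 20.6
Re < 2300 → laminar → f = 64/Re = 3.103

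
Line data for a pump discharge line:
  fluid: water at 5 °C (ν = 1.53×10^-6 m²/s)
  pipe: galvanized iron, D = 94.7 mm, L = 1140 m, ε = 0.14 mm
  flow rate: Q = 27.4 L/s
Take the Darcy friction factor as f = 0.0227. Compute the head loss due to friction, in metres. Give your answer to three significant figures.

h_f ≈ 211 m

V = 4Q/(πD²) = 4·0.0274/(π·0.0947²) = 3.890 m/s
h_f = f(L/D)V²/(2g) = 0.02270·(1140/0.0947)·3.890²/(2·9.81) = 210.8 m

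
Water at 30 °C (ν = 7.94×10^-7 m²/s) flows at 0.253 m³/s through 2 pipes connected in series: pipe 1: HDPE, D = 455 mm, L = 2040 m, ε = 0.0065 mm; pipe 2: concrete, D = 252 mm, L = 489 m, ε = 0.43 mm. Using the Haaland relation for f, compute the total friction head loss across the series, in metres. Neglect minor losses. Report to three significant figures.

Pipe 1: V = 1.556 m/s, Re = 8.92×10^5, ε/D = 1.43×10^-5, f = 0.01206, h_1 = f(L/D)V²/2g = 6.671 m
Pipe 2: V = 5.073 m/s, Re = 1.61×10^6, ε/D = 0.00171, f = 0.02262, h_2 = f(L/D)V²/2g = 57.57 m
Series → Q common, losses add: H = Σh = 64.24 m

H ≈ 64.2 m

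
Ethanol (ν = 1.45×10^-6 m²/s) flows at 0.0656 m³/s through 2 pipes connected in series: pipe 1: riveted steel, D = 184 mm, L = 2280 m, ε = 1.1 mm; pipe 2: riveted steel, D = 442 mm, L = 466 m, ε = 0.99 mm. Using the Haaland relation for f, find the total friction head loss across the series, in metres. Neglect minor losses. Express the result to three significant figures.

H ≈ 125 m

Pipe 1: V = 2.467 m/s, Re = 3.13×10^5, ε/D = 0.00598, f = 0.03239, h_1 = f(L/D)V²/2g = 124.5 m
Pipe 2: V = 0.4275 m/s, Re = 1.30×10^5, ε/D = 0.00224, f = 0.02529, h_2 = f(L/D)V²/2g = 0.2484 m
Series → Q common, losses add: H = Σh = 124.8 m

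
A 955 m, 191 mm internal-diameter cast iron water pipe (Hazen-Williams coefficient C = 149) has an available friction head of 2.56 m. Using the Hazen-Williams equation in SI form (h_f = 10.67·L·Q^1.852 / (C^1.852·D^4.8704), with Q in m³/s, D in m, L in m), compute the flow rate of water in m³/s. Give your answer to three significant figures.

Q ≈ 0.0218 m³/s

Rearranging: Q = [h_f·C^1.852·D^4.8704 / (10.67·L)]^(1/1.852)
Q = [2.56·149^1.852·0.191^4.8704 / (10.67·955)]^0.540 = 0.02181 m³/s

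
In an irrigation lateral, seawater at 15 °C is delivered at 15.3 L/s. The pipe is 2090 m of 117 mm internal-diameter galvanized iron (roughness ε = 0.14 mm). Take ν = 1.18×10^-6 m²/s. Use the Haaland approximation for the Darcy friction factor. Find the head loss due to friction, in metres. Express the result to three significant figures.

h_f ≈ 40.7 m

V = 4Q/(πD²) = 4·0.0153/(π·0.117²) = 1.423 m/s
Re = VD/ν = 1.423·0.117/1.18×10^-6 = 1.41×10^5 → turbulent
ε/D = 0.14/117 = 0.00120
Haaland: f = 0.02208
h_f = f(L/D)V²/(2g) = 0.02208·(2090/0.117)·1.423²/(2·9.81) = 40.71 m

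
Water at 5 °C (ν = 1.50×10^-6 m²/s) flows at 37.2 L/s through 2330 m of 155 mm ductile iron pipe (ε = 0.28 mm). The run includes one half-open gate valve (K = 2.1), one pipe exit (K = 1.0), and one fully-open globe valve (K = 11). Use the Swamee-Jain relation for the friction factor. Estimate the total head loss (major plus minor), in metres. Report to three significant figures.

V = 4Q/(πD²) = 1.971 m/s; V²/2g = 0.1981 m
Re = 2.04×10^5, ε/D = 0.00181 → f = 0.02391 (Swamee-Jain)
Major: h_f = f(L/D)·V²/2g = 0.02391·15032·0.1981 = 71.20 m
Minor: ΣK = 14.1; h_m = ΣK·V²/2g = 2.793 m
Total H_L = 71.20 + 2.793 = 73.99 m

H_L ≈ 74.0 m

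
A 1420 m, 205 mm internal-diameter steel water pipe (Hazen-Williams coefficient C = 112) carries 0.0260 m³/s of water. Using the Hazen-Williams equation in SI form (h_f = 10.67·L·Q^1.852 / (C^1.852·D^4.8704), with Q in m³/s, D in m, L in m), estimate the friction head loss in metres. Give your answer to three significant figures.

h_f ≈ 6.34 m

h_f = 10.67·1420·0.0260^1.852 / (112^1.852·0.205^4.8704) = 6.337 m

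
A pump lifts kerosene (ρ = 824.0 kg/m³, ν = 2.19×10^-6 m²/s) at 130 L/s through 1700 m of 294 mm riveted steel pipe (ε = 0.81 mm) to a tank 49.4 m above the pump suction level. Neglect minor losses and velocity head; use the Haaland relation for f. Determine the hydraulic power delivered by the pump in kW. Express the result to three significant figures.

V = 4Q/(πD²) = 1.915 m/s; Re = 2.57×10^5; ε/D = 0.00276; f = 0.02610
h_f = f(L/D)V²/2g = 28.21 m
Total head H = z + h_f = 49.4 + 28.21 = 77.61 m
P_hyd = ρgQH = 824.0·9.81·0.130·77.61 = 81.55 kW

P_hyd ≈ 81.6 kW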